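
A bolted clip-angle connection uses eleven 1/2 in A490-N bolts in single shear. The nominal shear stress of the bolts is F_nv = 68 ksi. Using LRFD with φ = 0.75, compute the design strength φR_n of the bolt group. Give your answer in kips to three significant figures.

110 kips

A_b = π × 0.5² / 4 = 0.1963 in².
R_n = F_nv · A_b · n · n_s = 68 × 0.1963 × 11 × 1 = 146.9 kips.
Design strength φR_n = 0.75 × 146.9 = 110 kips.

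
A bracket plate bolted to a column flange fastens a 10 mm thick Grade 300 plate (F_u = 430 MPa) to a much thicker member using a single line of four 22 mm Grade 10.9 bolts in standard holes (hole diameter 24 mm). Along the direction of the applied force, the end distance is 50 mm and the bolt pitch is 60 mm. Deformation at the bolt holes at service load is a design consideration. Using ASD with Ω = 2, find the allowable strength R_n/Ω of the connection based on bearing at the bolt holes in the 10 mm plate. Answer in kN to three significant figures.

377 kN

Per bolt r_n = 1.2 l_c t F_u ≤ 2.4 d t F_u; upper limit = 2.4 × 22 × 10 × 430 / 1000 = 227 kN.
Edge bolt: l_c = 50 − 24/2 = 38 mm → 1.2 × 38 × 10 × 430 / 1000 = 196.1 → r_n = 196.1 kN.
Interior bolts: l_c = 60 − 24 = 36 mm → 1.2 × 36 × 10 × 430 / 1000 = 185.8 → r_n = 185.8 kN.
R_n = 1 × 196.1 + 3 × 185.8 = 753.4 kN.
Allowable strength R_n/Ω = 753.4 / 2 = 377 kN.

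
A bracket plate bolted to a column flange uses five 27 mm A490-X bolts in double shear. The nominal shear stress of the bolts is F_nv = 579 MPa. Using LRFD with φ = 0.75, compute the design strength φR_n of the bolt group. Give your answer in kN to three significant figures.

A_b = π × 27² / 4 = 572.6 mm².
R_n = F_nv · A_b · n · n_s = 579 × 572.6 × 5 × 2 / 1000 = 3315 kN.
Design strength φR_n = 0.75 × 3315 = 2490 kN.

2490 kN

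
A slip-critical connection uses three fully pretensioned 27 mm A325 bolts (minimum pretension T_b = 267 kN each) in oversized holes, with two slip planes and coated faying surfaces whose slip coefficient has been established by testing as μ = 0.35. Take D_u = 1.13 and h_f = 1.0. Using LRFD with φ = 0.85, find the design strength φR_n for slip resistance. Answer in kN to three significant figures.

R_n = μ · D_u · h_f · T_b · n_s · n_b = 0.35 × 1.13 × 1.0 × 267 × 2 × 3 = 633.6 kN.
Design strength φR_n = 0.85 × 633.6 = 539 kN.

539 kN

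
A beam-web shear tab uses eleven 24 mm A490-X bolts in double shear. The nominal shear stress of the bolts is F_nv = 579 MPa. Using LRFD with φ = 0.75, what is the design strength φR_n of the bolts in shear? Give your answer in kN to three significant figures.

A_b = π × 24² / 4 = 452.4 mm².
R_n = F_nv · A_b · n · n_s = 579 × 452.4 × 11 × 2 / 1000 = 5763 kN.
Design strength φR_n = 0.75 × 5763 = 4320 kN.

4320 kN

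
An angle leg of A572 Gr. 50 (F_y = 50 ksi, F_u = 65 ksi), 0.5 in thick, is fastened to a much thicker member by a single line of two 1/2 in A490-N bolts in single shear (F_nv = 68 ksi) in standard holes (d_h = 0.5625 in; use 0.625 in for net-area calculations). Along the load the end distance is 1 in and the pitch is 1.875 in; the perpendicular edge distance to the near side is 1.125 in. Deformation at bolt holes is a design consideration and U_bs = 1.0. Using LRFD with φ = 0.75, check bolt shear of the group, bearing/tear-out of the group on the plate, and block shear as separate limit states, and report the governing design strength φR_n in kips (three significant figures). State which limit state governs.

20 kips (bolt shear governs)

Bolt shear: A_b = π·0.5²/4 = 0.1963 in²; R_n = 68 × 0.1963 × 2 × 1 = 26.7 kips → 0.75 × 26.7 = 20 kips.
Bearing: edge l_c = 0.7188, r_n = 28.03 kips; interior l_c = 1.312, r_n = 39 kips; R_n = 28.03 + 1·39 = 67.03 kips → 50.3 kips.
Block shear: A_gv = 1.438, A_nv = 0.9688, A_nt = 0.4062 in²; R_n = min(0.6F_uA_nv, 0.6F_yA_gv) + U_bs·F_u·A_nt = 64.19 kips → 48.1 kips.
Bolt shear governs: 20 kips.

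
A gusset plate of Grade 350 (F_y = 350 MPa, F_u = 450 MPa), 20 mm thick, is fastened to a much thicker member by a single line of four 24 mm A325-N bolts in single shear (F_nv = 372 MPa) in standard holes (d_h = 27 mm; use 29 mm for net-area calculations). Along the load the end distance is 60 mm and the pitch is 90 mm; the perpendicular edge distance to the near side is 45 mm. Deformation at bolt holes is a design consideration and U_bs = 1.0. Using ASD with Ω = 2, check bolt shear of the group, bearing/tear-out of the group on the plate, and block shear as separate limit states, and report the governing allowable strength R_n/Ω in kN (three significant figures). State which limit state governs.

Bolt shear: A_b = π·24²/4 = 452.4 mm²; R_n = 372 × 452.4 × 4 × 1 / 1000 = 673.2 kN → 673.2 / 2 = 337 kN.
Bearing: edge l_c = 46.5, r_n = 502.2 kN; interior l_c = 63, r_n = 518.4 kN; R_n = 502.2 + 3·518.4 = 2057 kN → 1030 kN.
Block shear: A_gv = 6600, A_nv = 4570, A_nt = 610 mm²; R_n = min(0.6F_uA_nv, 0.6F_yA_gv) + U_bs·F_u·A_nt = 1508 kN → 754 kN.
Bolt shear governs: 337 kN.

337 kN (bolt shear governs)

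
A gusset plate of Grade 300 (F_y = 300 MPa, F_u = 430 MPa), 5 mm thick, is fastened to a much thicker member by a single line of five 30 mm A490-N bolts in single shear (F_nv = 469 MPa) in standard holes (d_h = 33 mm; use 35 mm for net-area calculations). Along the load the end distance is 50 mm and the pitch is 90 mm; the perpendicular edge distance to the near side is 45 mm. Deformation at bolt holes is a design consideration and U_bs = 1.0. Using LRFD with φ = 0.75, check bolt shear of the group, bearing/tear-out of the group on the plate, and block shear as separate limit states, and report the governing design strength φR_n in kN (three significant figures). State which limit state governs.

289 kN (block shear governs)

Bolt shear: A_b = π·30²/4 = 706.9 mm²; R_n = 469 × 706.9 × 5 × 1 / 1000 = 1658 kN → 0.75 × 1658 = 1240 kN.
Bearing: edge l_c = 33.5, r_n = 86.43 kN; interior l_c = 57, r_n = 147.1 kN; R_n = 86.43 + 4·147.1 = 674.7 kN → 506 kN.
Block shear: A_gv = 2050, A_nv = 1262, A_nt = 137.5 mm²; R_n = min(0.6F_uA_nv, 0.6F_yA_gv) + U_bs·F_u·A_nt = 384.9 kN → 289 kN.
Block shear governs: 289 kN.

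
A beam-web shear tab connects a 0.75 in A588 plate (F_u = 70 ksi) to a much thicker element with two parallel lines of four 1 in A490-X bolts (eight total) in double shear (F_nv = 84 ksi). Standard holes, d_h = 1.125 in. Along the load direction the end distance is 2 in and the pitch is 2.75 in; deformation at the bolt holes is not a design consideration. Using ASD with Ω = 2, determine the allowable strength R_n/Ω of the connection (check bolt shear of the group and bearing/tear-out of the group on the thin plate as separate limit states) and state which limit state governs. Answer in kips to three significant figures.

Bolt shear: A_b = π·1²/4 = 0.7854 in²; R_n = 84 × 0.7854 × 8 × 2 = 1056 kips → 1056 / 2 = 528 kips.
Bearing (1.5 l_c t F_u ≤ 3.0 d t F_u): upper limit = 3.0·1·0.75·70 = 157.5 kips.
  Edge l_c = 2 − 1.125/2 = 1.438 → r_n = 113.2 kips; interior l_c = 2.75 − 1.125 = 1.625 → r_n = 128 kips.
  R_n,bearing = 2·113.2 + 6·128 = 994.2 kips → 994.2 / 2 = 497 kips.
Bearing governs: 497 kips.

497 kips (bearing governs)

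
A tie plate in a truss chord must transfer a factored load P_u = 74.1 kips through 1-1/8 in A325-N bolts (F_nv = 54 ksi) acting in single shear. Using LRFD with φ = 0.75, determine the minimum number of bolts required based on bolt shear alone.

A_b = π·1.125²/4 = 0.994 in².
Per-bolt design strength φR_n = 0.75 × 54 × 0.994 × 1 = 40.26 kips.
n ≥ 74.1 / 40.26 = 1.841 → use 2 bolts.

2 bolts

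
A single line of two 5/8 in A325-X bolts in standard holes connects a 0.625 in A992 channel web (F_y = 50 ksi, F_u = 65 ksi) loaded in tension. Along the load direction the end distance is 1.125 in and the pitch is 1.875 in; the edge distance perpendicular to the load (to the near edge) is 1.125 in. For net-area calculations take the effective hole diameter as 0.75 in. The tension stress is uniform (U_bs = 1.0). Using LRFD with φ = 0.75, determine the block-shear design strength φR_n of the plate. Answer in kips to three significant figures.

57.1 kips

Shear plane L_v = 1.125 + 1·1.875 = 3 in; A_gv = 3 × 0.625 = 1.875 in².
A_nv = (3 − 1.5·0.75) × 0.625 = 1.172 in².
A_nt = (1.125 − 0.5·0.75) × 0.625 = 0.4688 in².
0.6 F_u A_nv = 45.7 kips; 0.6 F_y A_gv = 56.25 kips → shear rupture governs the shear term.
R_n = 45.7 + 1.0 × 65 × 0.4688 = 76.17 kips.
Design strength φR_n = 0.75 × 76.17 = 57.1 kips.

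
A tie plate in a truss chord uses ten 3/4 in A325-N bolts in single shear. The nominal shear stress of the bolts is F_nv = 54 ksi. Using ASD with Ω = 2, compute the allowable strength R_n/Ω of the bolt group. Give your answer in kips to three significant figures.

A_b = π × 0.75² / 4 = 0.4418 in².
R_n = F_nv · A_b · n · n_s = 54 × 0.4418 × 10 × 1 = 238.6 kips.
Allowable strength R_n/Ω = 238.6 / 2 = 119 kips.

119 kips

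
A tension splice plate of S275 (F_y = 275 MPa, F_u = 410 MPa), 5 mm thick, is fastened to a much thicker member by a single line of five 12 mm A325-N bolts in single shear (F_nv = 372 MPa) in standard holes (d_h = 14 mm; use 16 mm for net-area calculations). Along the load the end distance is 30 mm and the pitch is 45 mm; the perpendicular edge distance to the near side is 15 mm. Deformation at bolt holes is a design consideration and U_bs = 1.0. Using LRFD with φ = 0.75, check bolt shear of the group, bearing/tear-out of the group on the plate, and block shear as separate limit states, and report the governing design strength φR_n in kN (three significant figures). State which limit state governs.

138 kN (block shear governs)

Bolt shear: A_b = π·12²/4 = 113.1 mm²; R_n = 372 × 113.1 × 5 × 1 / 1000 = 210.4 kN → 0.75 × 210.4 = 158 kN.
Bearing: edge l_c = 23, r_n = 56.58 kN; interior l_c = 31, r_n = 59.04 kN; R_n = 56.58 + 4·59.04 = 292.7 kN → 220 kN.
Block shear: A_gv = 1050, A_nv = 690, A_nt = 35 mm²; R_n = min(0.6F_uA_nv, 0.6F_yA_gv) + U_bs·F_u·A_nt = 184.1 kN → 138 kN.
Block shear governs: 138 kN.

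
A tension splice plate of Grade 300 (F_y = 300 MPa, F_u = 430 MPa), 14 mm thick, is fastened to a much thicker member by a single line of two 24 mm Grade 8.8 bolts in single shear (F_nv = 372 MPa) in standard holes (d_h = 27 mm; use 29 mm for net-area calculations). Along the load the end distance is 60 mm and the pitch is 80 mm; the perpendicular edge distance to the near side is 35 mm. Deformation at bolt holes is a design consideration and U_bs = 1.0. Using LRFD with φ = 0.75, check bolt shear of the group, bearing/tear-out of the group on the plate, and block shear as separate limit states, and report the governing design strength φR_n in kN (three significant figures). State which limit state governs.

Bolt shear: A_b = π·24²/4 = 452.4 mm²; R_n = 372 × 452.4 × 2 × 1 / 1000 = 336.6 kN → 0.75 × 336.6 = 252 kN.
Bearing: edge l_c = 46.5, r_n = 335.9 kN; interior l_c = 53, r_n = 346.8 kN; R_n = 335.9 + 1·346.8 = 682.7 kN → 512 kN.
Block shear: A_gv = 1960, A_nv = 1351, A_nt = 287 mm²; R_n = min(0.6F_uA_nv, 0.6F_yA_gv) + U_bs·F_u·A_nt = 472 kN → 354 kN.
Bolt shear governs: 252 kN.

252 kN (bolt shear governs)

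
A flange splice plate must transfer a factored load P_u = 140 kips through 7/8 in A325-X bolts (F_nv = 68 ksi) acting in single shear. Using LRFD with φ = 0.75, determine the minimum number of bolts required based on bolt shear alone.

A_b = π·0.875²/4 = 0.6013 in².
Per-bolt design strength φR_n = 0.75 × 68 × 0.6013 × 1 = 30.67 kips.
n ≥ 140 / 30.67 = 4.565 → use 5 bolts.

5 bolts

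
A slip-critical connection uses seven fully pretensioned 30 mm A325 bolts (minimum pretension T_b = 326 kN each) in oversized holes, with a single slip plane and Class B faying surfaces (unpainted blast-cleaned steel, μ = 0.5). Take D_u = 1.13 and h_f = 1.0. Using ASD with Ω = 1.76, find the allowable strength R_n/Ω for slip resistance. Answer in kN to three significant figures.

733 kN

R_n = μ · D_u · h_f · T_b · n_s · n_b = 0.5 × 1.13 × 1.0 × 326 × 1 × 7 = 1289 kN.
Allowable strength R_n/Ω = 1289 / 1.76 = 733 kN.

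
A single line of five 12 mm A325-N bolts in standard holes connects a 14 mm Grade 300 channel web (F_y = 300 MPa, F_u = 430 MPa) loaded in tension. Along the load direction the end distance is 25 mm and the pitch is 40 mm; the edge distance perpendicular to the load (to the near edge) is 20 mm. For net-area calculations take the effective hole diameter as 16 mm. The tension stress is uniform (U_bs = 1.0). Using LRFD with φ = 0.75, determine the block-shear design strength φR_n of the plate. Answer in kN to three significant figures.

Shear plane L_v = 25 + 4·40 = 185 mm; A_gv = 185 × 14 = 2590 mm².
A_nv = (185 − 4.5·16) × 14 = 1582 mm².
A_nt = (20 − 0.5·16) × 14 = 168 mm².
0.6 F_u A_nv = 408.2 kN; 0.6 F_y A_gv = 466.2 kN → shear rupture governs the shear term.
R_n = 408.2 + 1.0 × 430 × 168 / 1000 = 480.4 kN.
Design strength φR_n = 0.75 × 480.4 = 360 kN.

360 kN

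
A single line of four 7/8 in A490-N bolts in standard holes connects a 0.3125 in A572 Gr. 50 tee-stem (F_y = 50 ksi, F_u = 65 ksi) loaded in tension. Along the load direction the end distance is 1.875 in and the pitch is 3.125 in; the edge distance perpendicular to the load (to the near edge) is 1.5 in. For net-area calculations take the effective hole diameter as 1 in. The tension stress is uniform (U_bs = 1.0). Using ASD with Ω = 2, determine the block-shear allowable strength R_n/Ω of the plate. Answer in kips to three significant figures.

57.4 kips

Shear plane L_v = 1.875 + 3·3.125 = 11.25 in; A_gv = 11.25 × 0.3125 = 3.516 in².
A_nv = (11.25 − 3.5·1) × 0.3125 = 2.422 in².
A_nt = (1.5 − 0.5·1) × 0.3125 = 0.3125 in².
0.6 F_u A_nv = 94.45 kips; 0.6 F_y A_gv = 105.5 kips → shear rupture governs the shear term.
R_n = 94.45 + 1.0 × 65 × 0.3125 = 114.8 kips.
Allowable strength R_n/Ω = 114.8 / 2 = 57.4 kips.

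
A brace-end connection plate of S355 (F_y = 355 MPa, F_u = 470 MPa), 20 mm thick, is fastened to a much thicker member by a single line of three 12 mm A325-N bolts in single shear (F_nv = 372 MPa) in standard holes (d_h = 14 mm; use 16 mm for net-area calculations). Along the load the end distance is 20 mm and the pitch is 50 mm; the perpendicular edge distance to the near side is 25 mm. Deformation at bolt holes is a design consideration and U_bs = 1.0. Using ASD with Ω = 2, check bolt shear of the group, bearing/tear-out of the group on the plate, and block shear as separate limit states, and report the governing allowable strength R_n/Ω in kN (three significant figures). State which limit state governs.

Bolt shear: A_b = π·12²/4 = 113.1 mm²; R_n = 372 × 113.1 × 3 × 1 / 1000 = 126.2 kN → 126.2 / 2 = 63.1 kN.
Bearing: edge l_c = 13, r_n = 146.6 kN; interior l_c = 36, r_n = 270.7 kN; R_n = 146.6 + 2·270.7 = 688.1 kN → 344 kN.
Block shear: A_gv = 2400, A_nv = 1600, A_nt = 340 mm²; R_n = min(0.6F_uA_nv, 0.6F_yA_gv) + U_bs·F_u·A_nt = 611 kN → 306 kN.
Bolt shear governs: 63.1 kN.

63.1 kN (bolt shear governs)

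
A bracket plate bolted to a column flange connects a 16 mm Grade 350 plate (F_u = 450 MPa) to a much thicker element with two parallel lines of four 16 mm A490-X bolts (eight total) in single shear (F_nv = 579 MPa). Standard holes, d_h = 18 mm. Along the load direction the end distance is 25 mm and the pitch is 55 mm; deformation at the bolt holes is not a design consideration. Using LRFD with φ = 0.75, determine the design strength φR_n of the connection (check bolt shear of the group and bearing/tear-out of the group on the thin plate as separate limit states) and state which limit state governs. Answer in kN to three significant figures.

Bolt shear: A_b = π·16²/4 = 201.1 mm²; R_n = 579 × 201.1 × 8 × 1 / 1000 = 931.3 kN → 0.75 × 931.3 = 698 kN.
Bearing (1.5 l_c t F_u ≤ 3.0 d t F_u): upper limit = 3.0·16·16·450 / 1000 = 345.6 kN.
  Edge l_c = 25 − 18/2 = 16 → r_n = 172.8 kN; interior l_c = 55 − 18 = 37 → r_n = 345.6 kN.
  R_n,bearing = 2·172.8 + 6·345.6 = 2419 kN → 0.75 × 2419 = 1810 kN.
Bolt shear governs: 698 kN.

698 kN (bolt shear governs)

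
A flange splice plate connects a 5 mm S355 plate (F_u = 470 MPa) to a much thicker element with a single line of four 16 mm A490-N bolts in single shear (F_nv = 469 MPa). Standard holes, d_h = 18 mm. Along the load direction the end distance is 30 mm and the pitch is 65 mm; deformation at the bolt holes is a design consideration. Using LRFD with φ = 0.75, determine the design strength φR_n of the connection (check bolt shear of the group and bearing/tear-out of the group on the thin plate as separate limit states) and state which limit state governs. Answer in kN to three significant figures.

247 kN (bearing governs)

Bolt shear: A_b = π·16²/4 = 201.1 mm²; R_n = 469 × 201.1 × 4 × 1 / 1000 = 377.2 kN → 0.75 × 377.2 = 283 kN.
Bearing (1.2 l_c t F_u ≤ 2.4 d t F_u): upper limit = 2.4·16·5·470 / 1000 = 90.24 kN.
  Edge l_c = 30 − 18/2 = 21 → r_n = 59.22 kN; interior l_c = 65 − 18 = 47 → r_n = 90.24 kN.
  R_n,bearing = 1·59.22 + 3·90.24 = 329.9 kN → 0.75 × 329.9 = 247 kN.
Bearing governs: 247 kN.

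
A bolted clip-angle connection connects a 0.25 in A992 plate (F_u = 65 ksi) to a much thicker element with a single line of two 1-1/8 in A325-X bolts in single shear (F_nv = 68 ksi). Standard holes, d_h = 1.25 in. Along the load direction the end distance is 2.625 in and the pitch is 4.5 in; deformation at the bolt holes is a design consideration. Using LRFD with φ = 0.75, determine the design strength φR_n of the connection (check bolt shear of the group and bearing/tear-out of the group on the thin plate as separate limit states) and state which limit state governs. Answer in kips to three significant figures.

Bolt shear: A_b = π·1.125²/4 = 0.994 in²; R_n = 68 × 0.994 × 2 × 1 = 135.2 kips → 0.75 × 135.2 = 101 kips.
Bearing (1.2 l_c t F_u ≤ 2.4 d t F_u): upper limit = 2.4·1.125·0.25·65 = 43.87 kips.
  Edge l_c = 2.625 − 1.25/2 = 2 → r_n = 39 kips; interior l_c = 4.5 − 1.25 = 3.25 → r_n = 43.87 kips.
  R_n,bearing = 1·39 + 1·43.87 = 82.88 kips → 0.75 × 82.88 = 62.2 kips.
Bearing governs: 62.2 kips.

62.2 kips (bearing governs)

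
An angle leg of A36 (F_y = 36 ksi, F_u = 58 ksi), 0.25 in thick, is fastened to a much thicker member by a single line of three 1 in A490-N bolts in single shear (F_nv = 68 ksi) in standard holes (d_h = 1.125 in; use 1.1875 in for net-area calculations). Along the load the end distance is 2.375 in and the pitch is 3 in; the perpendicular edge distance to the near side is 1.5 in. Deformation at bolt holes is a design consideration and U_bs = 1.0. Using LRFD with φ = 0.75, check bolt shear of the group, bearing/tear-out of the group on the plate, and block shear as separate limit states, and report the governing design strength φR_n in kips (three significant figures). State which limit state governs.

Bolt shear: A_b = π·1²/4 = 0.7854 in²; R_n = 68 × 0.7854 × 3 × 1 = 160.2 kips → 0.75 × 160.2 = 120 kips.
Bearing: edge l_c = 1.812, r_n = 31.54 kips; interior l_c = 1.875, r_n = 32.62 kips; R_n = 31.54 + 2·32.62 = 96.79 kips → 72.6 kips.
Block shear: A_gv = 2.094, A_nv = 1.352, A_nt = 0.2266 in²; R_n = min(0.6F_uA_nv, 0.6F_yA_gv) + U_bs·F_u·A_nt = 58.37 kips → 43.8 kips.
Block shear governs: 43.8 kips.

43.8 kips (block shear governs)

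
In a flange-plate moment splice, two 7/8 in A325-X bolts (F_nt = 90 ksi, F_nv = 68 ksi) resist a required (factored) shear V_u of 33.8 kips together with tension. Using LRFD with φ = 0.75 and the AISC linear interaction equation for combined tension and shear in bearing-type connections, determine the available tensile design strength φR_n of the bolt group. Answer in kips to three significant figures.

60.8 kips

A_b = π·0.875²/4 = 0.6013 in²; f_rv = 33.8 / (2 × 0.6013) = 28.1 ksi.
F'_nt = 1.3 F_nt − (F_nt / φF_nv) f_rv = 1.3·90 − (90/(0.75·68))·28.1 = 67.4 ksi, capped at F_nt → F'_nt = 67.4 ksi.
R_n = F'_nt · A_b · n = 67.4 × 0.6013 × 2 = 81.06 kips.
Design strength φR_n = 0.75 × 81.06 = 60.8 kips.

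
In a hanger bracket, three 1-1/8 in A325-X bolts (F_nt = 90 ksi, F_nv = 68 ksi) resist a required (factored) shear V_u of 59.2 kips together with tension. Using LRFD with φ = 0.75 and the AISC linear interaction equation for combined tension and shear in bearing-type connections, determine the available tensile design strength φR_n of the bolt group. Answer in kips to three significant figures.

183 kips

A_b = π·1.125²/4 = 0.994 in²; f_rv = 59.2 / (3 × 0.994) = 19.85 ksi.
F'_nt = 1.3 F_nt − (F_nt / φF_nv) f_rv = 1.3·90 − (90/(0.75·68))·19.85 = 81.97 ksi, capped at F_nt → F'_nt = 81.97 ksi.
R_n = F'_nt · A_b · n = 81.97 × 0.994 × 3 = 244.4 kips.
Design strength φR_n = 0.75 × 244.4 = 183 kips.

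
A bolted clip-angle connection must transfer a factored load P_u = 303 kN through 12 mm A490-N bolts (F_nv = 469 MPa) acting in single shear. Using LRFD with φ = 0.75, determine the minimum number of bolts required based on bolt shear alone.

8 bolts

A_b = π·12²/4 = 113.1 mm².
Per-bolt design strength φR_n = 0.75 × 469 × 113.1 × 1 / 1000 = 39.78 kN.
n ≥ 303 / 39.78 = 7.617 → use 8 bolts.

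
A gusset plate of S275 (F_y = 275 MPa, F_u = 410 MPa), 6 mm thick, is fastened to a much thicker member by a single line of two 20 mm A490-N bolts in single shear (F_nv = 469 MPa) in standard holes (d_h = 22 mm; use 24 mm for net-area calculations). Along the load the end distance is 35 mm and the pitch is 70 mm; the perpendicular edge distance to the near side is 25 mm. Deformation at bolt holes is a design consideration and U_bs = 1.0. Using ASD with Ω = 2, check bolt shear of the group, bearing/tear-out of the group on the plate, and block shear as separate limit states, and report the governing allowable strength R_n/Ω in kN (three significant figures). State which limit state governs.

Bolt shear: A_b = π·20²/4 = 314.2 mm²; R_n = 469 × 314.2 × 2 × 1 / 1000 = 294.7 kN → 294.7 / 2 = 147 kN.
Bearing: edge l_c = 24, r_n = 70.85 kN; interior l_c = 48, r_n = 118.1 kN; R_n = 70.85 + 1·118.1 = 188.9 kN → 94.5 kN.
Block shear: A_gv = 630, A_nv = 414, A_nt = 78 mm²; R_n = min(0.6F_uA_nv, 0.6F_yA_gv) + U_bs·F_u·A_nt = 133.8 kN → 66.9 kN.
Block shear governs: 66.9 kN.

66.9 kN (block shear governs)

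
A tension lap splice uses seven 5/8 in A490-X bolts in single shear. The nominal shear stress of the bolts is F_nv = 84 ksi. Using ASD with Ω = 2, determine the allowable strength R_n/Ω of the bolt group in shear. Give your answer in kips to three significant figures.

90.2 kips

A_b = π × 0.625² / 4 = 0.3068 in².
R_n = F_nv · A_b · n · n_s = 84 × 0.3068 × 7 × 1 = 180.4 kips.
Allowable strength R_n/Ω = 180.4 / 2 = 90.2 kips.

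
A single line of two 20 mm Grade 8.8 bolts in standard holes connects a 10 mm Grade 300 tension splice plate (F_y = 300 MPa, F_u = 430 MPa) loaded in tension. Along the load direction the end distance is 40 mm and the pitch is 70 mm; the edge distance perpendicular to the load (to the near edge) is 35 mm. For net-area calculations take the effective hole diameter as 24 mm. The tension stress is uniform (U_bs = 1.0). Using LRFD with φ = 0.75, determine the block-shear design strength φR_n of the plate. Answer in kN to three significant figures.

217 kN

Shear plane L_v = 40 + 1·70 = 110 mm; A_gv = 110 × 10 = 1100 mm².
A_nv = (110 − 1.5·24) × 10 = 740 mm².
A_nt = (35 − 0.5·24) × 10 = 230 mm².
0.6 F_u A_nv = 190.9 kN; 0.6 F_y A_gv = 198 kN → shear rupture governs the shear term.
R_n = 190.9 + 1.0 × 430 × 230 / 1000 = 289.8 kN.
Design strength φR_n = 0.75 × 289.8 = 217 kN.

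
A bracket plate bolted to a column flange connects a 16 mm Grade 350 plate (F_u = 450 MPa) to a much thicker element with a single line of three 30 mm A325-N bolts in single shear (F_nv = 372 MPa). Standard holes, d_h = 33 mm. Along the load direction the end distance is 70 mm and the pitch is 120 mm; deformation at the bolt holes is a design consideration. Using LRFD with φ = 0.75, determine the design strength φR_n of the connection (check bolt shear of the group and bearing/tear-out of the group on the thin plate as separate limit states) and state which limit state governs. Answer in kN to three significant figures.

Bolt shear: A_b = π·30²/4 = 706.9 mm²; R_n = 372 × 706.9 × 3 × 1 / 1000 = 788.9 kN → 0.75 × 788.9 = 592 kN.
Bearing (1.2 l_c t F_u ≤ 2.4 d t F_u): upper limit = 2.4·30·16·450 / 1000 = 518.4 kN.
  Edge l_c = 70 − 33/2 = 53.5 → r_n = 462.2 kN; interior l_c = 120 − 33 = 87 → r_n = 518.4 kN.
  R_n,bearing = 1·462.2 + 2·518.4 = 1499 kN → 0.75 × 1499 = 1120 kN.
Bolt shear governs: 592 kN.

592 kN (bolt shear governs)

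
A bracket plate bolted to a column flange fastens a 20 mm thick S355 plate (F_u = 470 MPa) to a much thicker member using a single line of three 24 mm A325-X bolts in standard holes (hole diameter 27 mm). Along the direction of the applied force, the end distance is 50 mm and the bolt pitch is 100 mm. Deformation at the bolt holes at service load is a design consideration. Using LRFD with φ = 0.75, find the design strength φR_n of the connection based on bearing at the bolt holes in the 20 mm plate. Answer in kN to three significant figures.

Per bolt r_n = 1.2 l_c t F_u ≤ 2.4 d t F_u; upper limit = 2.4 × 24 × 20 × 470 / 1000 = 541.4 kN.
Edge bolt: l_c = 50 − 27/2 = 36.5 mm → 1.2 × 36.5 × 20 × 470 / 1000 = 411.7 → r_n = 411.7 kN.
Interior bolts: l_c = 100 − 27 = 73 mm → 1.2 × 73 × 20 × 470 / 1000 = 823.4 → r_n = 541.4 kN.
R_n = 1 × 411.7 + 2 × 541.4 = 1495 kN.
Design strength φR_n = 0.75 × 1495 = 1120 kN.

1120 kN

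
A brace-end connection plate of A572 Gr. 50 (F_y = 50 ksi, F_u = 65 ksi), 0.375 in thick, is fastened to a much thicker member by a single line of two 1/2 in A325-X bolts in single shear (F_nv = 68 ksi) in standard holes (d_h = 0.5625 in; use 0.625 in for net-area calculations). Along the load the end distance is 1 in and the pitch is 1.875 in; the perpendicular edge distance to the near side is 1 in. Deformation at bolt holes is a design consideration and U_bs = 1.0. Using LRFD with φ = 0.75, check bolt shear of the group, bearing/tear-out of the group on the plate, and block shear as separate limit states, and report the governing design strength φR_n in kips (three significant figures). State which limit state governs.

Bolt shear: A_b = π·0.5²/4 = 0.1963 in²; R_n = 68 × 0.1963 × 2 × 1 = 26.7 kips → 0.75 × 26.7 = 20 kips.
Bearing: edge l_c = 0.7188, r_n = 21.02 kips; interior l_c = 1.312, r_n = 29.25 kips; R_n = 21.02 + 1·29.25 = 50.27 kips → 37.7 kips.
Block shear: A_gv = 1.078, A_nv = 0.7266, A_nt = 0.2578 in²; R_n = min(0.6F_uA_nv, 0.6F_yA_gv) + U_bs·F_u·A_nt = 45.09 kips → 33.8 kips.
Bolt shear governs: 20 kips.

20 kips (bolt shear governs)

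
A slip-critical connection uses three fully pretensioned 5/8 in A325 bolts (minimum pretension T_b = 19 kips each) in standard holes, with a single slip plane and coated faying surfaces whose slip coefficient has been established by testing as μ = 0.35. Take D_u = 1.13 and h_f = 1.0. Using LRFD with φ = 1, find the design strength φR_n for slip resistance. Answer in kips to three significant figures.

R_n = μ · D_u · h_f · T_b · n_s · n_b = 0.35 × 1.13 × 1.0 × 19 × 1 × 3 = 22.54 kips.
Design strength φR_n = 1 × 22.54 = 22.5 kips.

22.5 kips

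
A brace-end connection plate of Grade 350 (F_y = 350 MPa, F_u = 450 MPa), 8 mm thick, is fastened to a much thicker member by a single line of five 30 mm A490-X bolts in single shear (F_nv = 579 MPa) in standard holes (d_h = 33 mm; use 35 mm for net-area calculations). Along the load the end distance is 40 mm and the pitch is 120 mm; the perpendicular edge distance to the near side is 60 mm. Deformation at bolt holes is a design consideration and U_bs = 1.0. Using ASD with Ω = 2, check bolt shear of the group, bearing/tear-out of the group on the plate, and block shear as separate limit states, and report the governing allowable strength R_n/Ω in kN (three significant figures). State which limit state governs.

Bolt shear: A_b = π·30²/4 = 706.9 mm²; R_n = 579 × 706.9 × 5 × 1 / 1000 = 2046 kN → 2046 / 2 = 1020 kN.
Bearing: edge l_c = 23.5, r_n = 101.5 kN; interior l_c = 87, r_n = 259.2 kN; R_n = 101.5 + 4·259.2 = 1138 kN → 569 kN.
Block shear: A_gv = 4160, A_nv = 2900, A_nt = 340 mm²; R_n = min(0.6F_uA_nv, 0.6F_yA_gv) + U_bs·F_u·A_nt = 936 kN → 468 kN.
Block shear governs: 468 kN.

468 kN (block shear governs)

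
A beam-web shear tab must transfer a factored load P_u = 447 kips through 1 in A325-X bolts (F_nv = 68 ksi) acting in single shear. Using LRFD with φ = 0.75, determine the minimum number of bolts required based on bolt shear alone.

A_b = π·1²/4 = 0.7854 in².
Per-bolt design strength φR_n = 0.75 × 68 × 0.7854 × 1 = 40.06 kips.
n ≥ 447 / 40.06 = 11.16 → use 12 bolts.

12 bolts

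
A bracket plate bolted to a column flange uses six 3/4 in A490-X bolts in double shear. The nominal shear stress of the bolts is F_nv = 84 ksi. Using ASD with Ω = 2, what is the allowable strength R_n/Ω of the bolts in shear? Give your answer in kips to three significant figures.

A_b = π × 0.75² / 4 = 0.4418 in².
R_n = F_nv · A_b · n · n_s = 84 × 0.4418 × 6 × 2 = 445.3 kips.
Allowable strength R_n/Ω = 445.3 / 2 = 223 kips.

223 kips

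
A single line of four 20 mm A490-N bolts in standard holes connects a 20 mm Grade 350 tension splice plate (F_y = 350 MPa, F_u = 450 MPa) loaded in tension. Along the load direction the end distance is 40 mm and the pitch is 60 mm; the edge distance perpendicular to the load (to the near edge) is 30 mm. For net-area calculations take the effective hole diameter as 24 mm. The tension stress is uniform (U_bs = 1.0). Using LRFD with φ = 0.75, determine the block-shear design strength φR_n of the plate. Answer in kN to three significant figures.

672 kN

Shear plane L_v = 40 + 3·60 = 220 mm; A_gv = 220 × 20 = 4400 mm².
A_nv = (220 − 3.5·24) × 20 = 2720 mm².
A_nt = (30 − 0.5·24) × 20 = 360 mm².
0.6 F_u A_nv = 734.4 kN; 0.6 F_y A_gv = 924 kN → shear rupture governs the shear term.
R_n = 734.4 + 1.0 × 450 × 360 / 1000 = 896.4 kN.
Design strength φR_n = 0.75 × 896.4 = 672 kN.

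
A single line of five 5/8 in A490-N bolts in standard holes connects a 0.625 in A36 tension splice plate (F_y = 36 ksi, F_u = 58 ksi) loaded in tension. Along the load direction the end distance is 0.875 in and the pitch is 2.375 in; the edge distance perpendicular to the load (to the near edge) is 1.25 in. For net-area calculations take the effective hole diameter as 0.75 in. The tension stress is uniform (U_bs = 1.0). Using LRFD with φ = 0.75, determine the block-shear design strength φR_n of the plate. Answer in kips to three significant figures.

129 kips

Shear plane L_v = 0.875 + 4·2.375 = 10.38 in; A_gv = 10.38 × 0.625 = 6.484 in².
A_nv = (10.38 − 4.5·0.75) × 0.625 = 4.375 in².
A_nt = (1.25 − 0.5·0.75) × 0.625 = 0.5469 in².
0.6 F_u A_nv = 152.2 kips; 0.6 F_y A_gv = 140.1 kips → shear yielding governs the shear term.
R_n = 140.1 + 1.0 × 58 × 0.5469 = 171.8 kips.
Design strength φR_n = 0.75 × 171.8 = 129 kips.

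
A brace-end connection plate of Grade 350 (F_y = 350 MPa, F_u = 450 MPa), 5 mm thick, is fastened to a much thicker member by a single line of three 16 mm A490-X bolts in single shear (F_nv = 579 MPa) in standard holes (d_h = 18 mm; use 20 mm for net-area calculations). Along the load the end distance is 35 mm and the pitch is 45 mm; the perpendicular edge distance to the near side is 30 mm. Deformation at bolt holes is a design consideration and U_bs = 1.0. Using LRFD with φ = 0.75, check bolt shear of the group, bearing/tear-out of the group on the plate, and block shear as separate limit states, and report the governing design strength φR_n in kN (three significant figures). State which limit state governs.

Bolt shear: A_b = π·16²/4 = 201.1 mm²; R_n = 579 × 201.1 × 3 × 1 / 1000 = 349.2 kN → 0.75 × 349.2 = 262 kN.
Bearing: edge l_c = 26, r_n = 70.2 kN; interior l_c = 27, r_n = 72.9 kN; R_n = 70.2 + 2·72.9 = 216 kN → 162 kN.
Block shear: A_gv = 625, A_nv = 375, A_nt = 100 mm²; R_n = min(0.6F_uA_nv, 0.6F_yA_gv) + U_bs·F_u·A_nt = 146.2 kN → 110 kN.
Block shear governs: 110 kN.

110 kN (block shear governs)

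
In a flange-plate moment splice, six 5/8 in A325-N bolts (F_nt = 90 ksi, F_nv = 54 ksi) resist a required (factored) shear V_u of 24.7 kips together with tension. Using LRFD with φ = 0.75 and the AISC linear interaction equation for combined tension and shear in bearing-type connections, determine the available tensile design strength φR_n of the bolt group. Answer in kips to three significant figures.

A_b = π·0.625²/4 = 0.3068 in²; f_rv = 24.7 / (6 × 0.3068) = 13.42 ksi.
F'_nt = 1.3 F_nt − (F_nt / φF_nv) f_rv = 1.3·90 − (90/(0.75·54))·13.42 = 87.18 ksi, capped at F_nt → F'_nt = 87.18 ksi.
R_n = F'_nt · A_b · n = 87.18 × 0.3068 × 6 = 160.5 kips.
Design strength φR_n = 0.75 × 160.5 = 120 kips.

120 kips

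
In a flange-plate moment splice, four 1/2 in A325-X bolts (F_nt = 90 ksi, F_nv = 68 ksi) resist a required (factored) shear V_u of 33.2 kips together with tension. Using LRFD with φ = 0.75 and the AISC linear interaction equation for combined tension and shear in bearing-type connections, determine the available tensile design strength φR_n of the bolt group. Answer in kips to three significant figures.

A_b = π·0.5²/4 = 0.1963 in²; f_rv = 33.2 / (4 × 0.1963) = 42.27 ksi.
F'_nt = 1.3 F_nt − (F_nt / φF_nv) f_rv = 1.3·90 − (90/(0.75·68))·42.27 = 42.4 ksi, capped at F_nt → F'_nt = 42.4 ksi.
R_n = F'_nt · A_b · n = 42.4 × 0.1963 × 4 = 33.3 kips.
Design strength φR_n = 0.75 × 33.3 = 25 kips.

25 kips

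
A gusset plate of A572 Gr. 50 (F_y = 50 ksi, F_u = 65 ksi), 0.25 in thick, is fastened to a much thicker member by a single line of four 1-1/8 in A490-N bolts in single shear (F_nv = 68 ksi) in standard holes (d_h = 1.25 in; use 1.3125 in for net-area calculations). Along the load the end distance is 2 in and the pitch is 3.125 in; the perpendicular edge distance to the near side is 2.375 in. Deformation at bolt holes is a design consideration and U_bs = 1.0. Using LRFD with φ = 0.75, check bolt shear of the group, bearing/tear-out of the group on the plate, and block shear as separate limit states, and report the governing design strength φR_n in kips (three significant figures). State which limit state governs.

Bolt shear: A_b = π·1.125²/4 = 0.994 in²; R_n = 68 × 0.994 × 4 × 1 = 270.4 kips → 0.75 × 270.4 = 203 kips.
Bearing: edge l_c = 1.375, r_n = 26.81 kips; interior l_c = 1.875, r_n = 36.56 kips; R_n = 26.81 + 3·36.56 = 136.5 kips → 102 kips.
Block shear: A_gv = 2.844, A_nv = 1.695, A_nt = 0.4297 in²; R_n = min(0.6F_uA_nv, 0.6F_yA_gv) + U_bs·F_u·A_nt = 94.05 kips → 70.5 kips.
Block shear governs: 70.5 kips.

70.5 kips (block shear governs)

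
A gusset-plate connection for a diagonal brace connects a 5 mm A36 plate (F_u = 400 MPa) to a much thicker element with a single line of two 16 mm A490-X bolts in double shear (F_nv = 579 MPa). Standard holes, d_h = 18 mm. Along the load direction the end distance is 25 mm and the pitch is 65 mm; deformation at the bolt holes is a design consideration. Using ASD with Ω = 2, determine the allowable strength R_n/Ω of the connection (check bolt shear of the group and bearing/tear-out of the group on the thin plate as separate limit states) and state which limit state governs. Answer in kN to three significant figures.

57.6 kN (bearing governs)

Bolt shear: A_b = π·16²/4 = 201.1 mm²; R_n = 579 × 201.1 × 2 × 2 / 1000 = 465.7 kN → 465.7 / 2 = 233 kN.
Bearing (1.2 l_c t F_u ≤ 2.4 d t F_u): upper limit = 2.4·16·5·400 / 1000 = 76.8 kN.
  Edge l_c = 25 − 18/2 = 16 → r_n = 38.4 kN; interior l_c = 65 − 18 = 47 → r_n = 76.8 kN.
  R_n,bearing = 1·38.4 + 1·76.8 = 115.2 kN → 115.2 / 2 = 57.6 kN.
Bearing governs: 57.6 kN.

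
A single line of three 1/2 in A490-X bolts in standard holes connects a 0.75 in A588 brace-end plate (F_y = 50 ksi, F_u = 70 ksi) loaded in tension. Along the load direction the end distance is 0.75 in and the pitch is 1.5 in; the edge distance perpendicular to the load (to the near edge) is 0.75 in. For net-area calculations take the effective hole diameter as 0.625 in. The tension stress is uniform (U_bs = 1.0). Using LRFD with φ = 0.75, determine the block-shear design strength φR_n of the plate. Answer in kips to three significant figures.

Shear plane L_v = 0.75 + 2·1.5 = 3.75 in; A_gv = 3.75 × 0.75 = 2.812 in².
A_nv = (3.75 − 2.5·0.625) × 0.75 = 1.641 in².
A_nt = (0.75 − 0.5·0.625) × 0.75 = 0.3281 in².
0.6 F_u A_nv = 68.91 kips; 0.6 F_y A_gv = 84.38 kips → shear rupture governs the shear term.
R_n = 68.91 + 1.0 × 70 × 0.3281 = 91.88 kips.
Design strength φR_n = 0.75 × 91.88 = 68.9 kips.

68.9 kips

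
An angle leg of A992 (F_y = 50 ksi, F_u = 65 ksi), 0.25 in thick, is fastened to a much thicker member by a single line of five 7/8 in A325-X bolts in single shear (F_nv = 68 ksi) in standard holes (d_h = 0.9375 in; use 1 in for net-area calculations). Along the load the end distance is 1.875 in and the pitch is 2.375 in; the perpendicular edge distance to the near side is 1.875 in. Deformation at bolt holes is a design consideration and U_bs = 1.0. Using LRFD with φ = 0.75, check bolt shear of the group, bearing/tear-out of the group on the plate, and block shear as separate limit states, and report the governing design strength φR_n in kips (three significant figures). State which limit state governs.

67 kips (block shear governs)

Bolt shear: A_b = π·0.875²/4 = 0.6013 in²; R_n = 68 × 0.6013 × 5 × 1 = 204.4 kips → 0.75 × 204.4 = 153 kips.
Bearing: edge l_c = 1.406, r_n = 27.42 kips; interior l_c = 1.438, r_n = 28.03 kips; R_n = 27.42 + 4·28.03 = 139.5 kips → 105 kips.
Block shear: A_gv = 2.844, A_nv = 1.719, A_nt = 0.3438 in²; R_n = min(0.6F_uA_nv, 0.6F_yA_gv) + U_bs·F_u·A_nt = 89.38 kips → 67 kips.
Block shear governs: 67 kips.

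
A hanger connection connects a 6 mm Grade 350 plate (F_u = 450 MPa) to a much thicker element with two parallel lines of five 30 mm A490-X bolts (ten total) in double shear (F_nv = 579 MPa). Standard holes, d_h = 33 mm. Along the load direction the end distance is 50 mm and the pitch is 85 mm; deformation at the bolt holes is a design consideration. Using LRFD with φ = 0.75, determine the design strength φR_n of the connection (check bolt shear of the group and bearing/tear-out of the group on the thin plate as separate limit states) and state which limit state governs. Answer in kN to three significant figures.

Bolt shear: A_b = π·30²/4 = 706.9 mm²; R_n = 579 × 706.9 × 10 × 2 / 1000 = 8185 kN → 0.75 × 8185 = 6140 kN.
Bearing (1.2 l_c t F_u ≤ 2.4 d t F_u): upper limit = 2.4·30·6·450 / 1000 = 194.4 kN.
  Edge l_c = 50 − 33/2 = 33.5 → r_n = 108.5 kN; interior l_c = 85 − 33 = 52 → r_n = 168.5 kN.
  R_n,bearing = 2·108.5 + 8·168.5 = 1565 kN → 0.75 × 1565 = 1170 kN.
Bearing governs: 1170 kN.

1170 kN (bearing governs)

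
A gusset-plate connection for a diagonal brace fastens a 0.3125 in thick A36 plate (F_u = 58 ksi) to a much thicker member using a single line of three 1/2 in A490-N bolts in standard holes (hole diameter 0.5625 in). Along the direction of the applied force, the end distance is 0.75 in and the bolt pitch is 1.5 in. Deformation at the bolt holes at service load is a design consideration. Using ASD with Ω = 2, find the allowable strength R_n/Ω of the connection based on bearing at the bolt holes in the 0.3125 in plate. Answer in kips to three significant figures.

Per bolt r_n = 1.2 l_c t F_u ≤ 2.4 d t F_u; upper limit = 2.4 × 0.5 × 0.3125 × 58 = 21.75 kips.
Edge bolt: l_c = 0.75 − 0.5625/2 = 0.4688 in → 1.2 × 0.4688 × 0.3125 × 58 = 10.2 → r_n = 10.2 kips.
Interior bolts: l_c = 1.5 − 0.5625 = 0.9375 in → 1.2 × 0.9375 × 0.3125 × 58 = 20.39 → r_n = 20.39 kips.
R_n = 1 × 10.2 + 2 × 20.39 = 50.98 kips.
Allowable strength R_n/Ω = 50.98 / 2 = 25.5 kips.

25.5 kips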